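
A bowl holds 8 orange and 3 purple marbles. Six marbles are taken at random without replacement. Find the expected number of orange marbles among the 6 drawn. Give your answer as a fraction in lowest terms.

By linearity of expectation, E[X] = Σ P(draw i is orange); by symmetry each draw (even without replacement) has P(orange) = 8/11.
E[X] = 6 · 8/11 = 48/11 ≈ 4.3636.

48/11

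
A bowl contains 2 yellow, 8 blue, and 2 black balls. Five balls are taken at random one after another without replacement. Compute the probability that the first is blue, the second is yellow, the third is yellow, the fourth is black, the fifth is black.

1/2970

Multiply the conditional probability of each draw in order, without replacement, so each draw removes one from its color and from the total.
P = (8/12) · (2/11) · (1/10) · (2/9) · (1/8) = 1/2970 ≈ 0.0003.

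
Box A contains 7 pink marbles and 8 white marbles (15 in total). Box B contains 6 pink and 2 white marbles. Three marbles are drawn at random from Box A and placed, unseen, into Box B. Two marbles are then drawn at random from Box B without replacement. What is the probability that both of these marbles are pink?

24/55

Condition on how many of the transferred marbles are pink (from Box A: 7 pink of 15; then Box B has 11 total).
  0 pink: C(7,0)C(8,3)/C(15,3) = 8/65; then P = C(6,2)/C(11,2) = 3/11
  1 pink: C(7,1)C(8,2)/C(15,3) = 28/65; then P = C(7,2)/C(11,2) = 21/55
  2 pink: C(7,2)C(8,1)/C(15,3) = 24/65; then P = C(8,2)/C(11,2) = 28/55
  3 pink: C(7,3)C(8,0)/C(15,3) = 1/13; then P = C(9,2)/C(11,2) = 36/55
P(both pink) = 24/55 ≈ 0.4364.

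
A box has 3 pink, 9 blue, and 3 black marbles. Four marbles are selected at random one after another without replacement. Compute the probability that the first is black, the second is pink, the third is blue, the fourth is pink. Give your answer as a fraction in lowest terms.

9/1820

Multiply the conditional probability of each draw in order, without replacement, so each draw removes one from its color and from the total.
P = (3/15) · (3/14) · (9/13) · (2/12) = 9/1820 ≈ 0.0049.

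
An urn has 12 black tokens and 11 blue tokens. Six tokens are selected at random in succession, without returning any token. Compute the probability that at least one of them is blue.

Use the complement: P(at least one blue) = 1 − P(no blue).
P(none) = C(12,6)/C(23,6) = 924/100947.
So P = 1 − 924/100947 = 433/437 ≈ 0.9908.

433/437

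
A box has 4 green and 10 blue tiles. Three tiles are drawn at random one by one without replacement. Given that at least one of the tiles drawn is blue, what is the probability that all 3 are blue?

1/3

P(all 3 blue) = C(10,3)/C(14,3) = 30/91; P(at least one blue) = 1 − C(4,3)/C(14,3) = 90/91.
Since 'all 3 blue' ⊆ 'at least one blue', P(all 3 | at least one) = 30/91 / 90/91 = 1/3 ≈ 0.3333.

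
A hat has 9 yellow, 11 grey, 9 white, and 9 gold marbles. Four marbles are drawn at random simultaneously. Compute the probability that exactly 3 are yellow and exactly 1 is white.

Unordered draws without replacement: count favorable combinations over C(38,4).
Favorable = C(9,3) · C(11,0) · C(9,1) · C(9,0) = 756; total = C(38,4) = 73815.
P = 756/73815 = 36/3515 ≈ 0.0102.

36/3515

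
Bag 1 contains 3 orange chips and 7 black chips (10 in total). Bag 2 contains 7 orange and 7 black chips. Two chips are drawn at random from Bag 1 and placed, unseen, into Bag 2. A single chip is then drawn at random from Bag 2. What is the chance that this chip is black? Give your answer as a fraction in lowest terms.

Condition on how many of the transferred chips are black (from Bag 1: 7 black of 10; then Bag 2 has 16 total).
  0 black: C(7,0)C(3,2)/C(10,2) = 1/15; then P = 7/16
  1 black: C(7,1)C(3,1)/C(10,2) = 7/15; then P = 8/16
  2 black: C(7,2)C(3,0)/C(10,2) = 7/15; then P = 9/16
P(black from Bag 2) = 21/40 ≈ 0.5250.

21/40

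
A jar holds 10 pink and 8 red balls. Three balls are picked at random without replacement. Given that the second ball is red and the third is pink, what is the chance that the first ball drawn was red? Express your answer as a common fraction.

7/16

P(first=red and the second ball is red and the third is pink) = (8/18)·(7/17)·(10/16) = 35/306.
P(E) = Σ over first color = 5/34 + 35/306 = 40/153.
By Bayes, P(first=red | E) = 35/306 / 40/153 = 7/16 ≈ 0.4375.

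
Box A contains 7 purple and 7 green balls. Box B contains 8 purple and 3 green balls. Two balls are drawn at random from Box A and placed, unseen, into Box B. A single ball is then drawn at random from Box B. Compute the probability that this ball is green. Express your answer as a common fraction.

4/13

Condition on how many of the transferred balls are green (from Box A: 7 green of 14; then Box B has 13 total).
  0 green: C(7,0)C(7,2)/C(14,2) = 3/13; then P = 3/13
  1 green: C(7,1)C(7,1)/C(14,2) = 7/13; then P = 4/13
  2 green: C(7,2)C(7,0)/C(14,2) = 3/13; then P = 5/13
P(green from Box B) = 4/13 ≈ 0.3077.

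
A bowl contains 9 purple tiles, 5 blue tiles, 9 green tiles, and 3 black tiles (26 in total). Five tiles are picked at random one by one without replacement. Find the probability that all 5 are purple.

63/32890

Unordered draws without replacement: count favorable combinations over C(26,5).
Favorable = C(9,5) · C(5,0) · C(9,0) · C(3,0) = 126; total = C(26,5) = 65780.
P = 126/65780 = 63/32890 ≈ 0.0019.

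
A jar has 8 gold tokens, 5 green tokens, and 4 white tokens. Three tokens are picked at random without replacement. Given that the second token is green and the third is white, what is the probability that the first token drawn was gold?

P(first=gold and the second token is green and the third is white) = (8/17)·(5/16)·(4/15) = 2/51.
P(E) = Σ over first color = 2/51 + 1/51 + 1/68 = 5/68.
By Bayes, P(first=gold | E) = 2/51 / 5/68 = 8/15 ≈ 0.5333.

8/15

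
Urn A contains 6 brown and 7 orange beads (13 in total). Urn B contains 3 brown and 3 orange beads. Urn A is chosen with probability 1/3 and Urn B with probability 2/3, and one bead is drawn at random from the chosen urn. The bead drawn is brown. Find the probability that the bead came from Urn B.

13/19

P(brown | Urn A) = 6/13; P(brown | Urn B) = 1/2.
P(brown) = 1/3·6/13 + 2/3·1/2 = 19/39.
By Bayes' rule, P(Urn B | brown) = 1/3 / 19/39 = 13/19 ≈ 0.6842.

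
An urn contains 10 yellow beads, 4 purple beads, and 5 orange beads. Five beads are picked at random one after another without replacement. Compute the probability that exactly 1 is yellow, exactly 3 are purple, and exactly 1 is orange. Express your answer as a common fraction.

50/2907

Unordered draws without replacement: count favorable combinations over C(19,5).
Favorable = C(10,1) · C(4,3) · C(5,1) = 200; total = C(19,5) = 11628.
P = 200/11628 = 50/2907 ≈ 0.0172.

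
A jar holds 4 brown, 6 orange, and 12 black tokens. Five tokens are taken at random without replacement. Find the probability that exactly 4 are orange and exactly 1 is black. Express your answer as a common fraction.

10/1463

Unordered draws without replacement: count favorable combinations over C(22,5).
Favorable = C(4,0) · C(6,4) · C(12,1) = 180; total = C(22,5) = 26334.
P = 180/26334 = 10/1463 ≈ 0.0068.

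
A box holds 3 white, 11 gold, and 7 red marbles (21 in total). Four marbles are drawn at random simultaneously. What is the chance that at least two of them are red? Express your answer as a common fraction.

116/285

Sum the hypergeometric tail for j = 2,…,4 red marbles.
Favorable = C(7,2)·C(14,2) + C(7,3)·C(14,1) + C(7,4)·C(14,0) = 2436; total = C(21,4) = 5985.
P = 2436/5985 = 116/285 ≈ 0.4070.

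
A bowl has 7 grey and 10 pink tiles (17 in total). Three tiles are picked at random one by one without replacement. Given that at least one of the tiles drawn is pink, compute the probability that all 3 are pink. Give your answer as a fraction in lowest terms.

P(all 3 pink) = C(10,3)/C(17,3) = 3/17; P(at least one pink) = 1 − C(7,3)/C(17,3) = 129/136.
Since 'all 3 pink' ⊆ 'at least one pink', P(all 3 | at least one) = 3/17 / 129/136 = 8/43 ≈ 0.1860.

8/43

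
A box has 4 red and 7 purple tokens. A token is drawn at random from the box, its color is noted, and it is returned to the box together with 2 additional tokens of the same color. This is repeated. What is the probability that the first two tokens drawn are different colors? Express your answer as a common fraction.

56/143

Either red then purple, or purple then red; after the first draw the total is 13.
P = (4/11)·(7/13) + (7/11)·(4/13) = 56/143 ≈ 0.3916.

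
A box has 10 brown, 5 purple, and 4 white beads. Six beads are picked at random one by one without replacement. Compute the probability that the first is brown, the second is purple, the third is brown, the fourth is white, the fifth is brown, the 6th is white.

5/2261

Multiply the conditional probability of each draw in order, without replacement, so each draw removes one from its color and from the total.
P = (10/19) · (5/18) · (9/17) · (4/16) · (8/15) · (3/14) = 5/2261 ≈ 0.0022.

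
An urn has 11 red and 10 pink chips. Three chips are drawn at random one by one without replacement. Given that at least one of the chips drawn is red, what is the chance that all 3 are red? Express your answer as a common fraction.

P(all 3 red) = C(11,3)/C(21,3) = 33/266; P(at least one red) = 1 − C(10,3)/C(21,3) = 121/133.
Since 'all 3 red' ⊆ 'at least one red', P(all 3 | at least one) = 33/266 / 121/133 = 3/22 ≈ 0.1364.

3/22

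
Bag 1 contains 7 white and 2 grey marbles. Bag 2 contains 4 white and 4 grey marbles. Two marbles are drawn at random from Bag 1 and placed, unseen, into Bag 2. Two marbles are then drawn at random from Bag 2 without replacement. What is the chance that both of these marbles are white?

461/1620

Condition on how many of the transferred marbles are white (from Bag 1: 7 white of 9; then Bag 2 has 10 total).
  0 white: C(7,0)C(2,2)/C(9,2) = 1/36; then P = C(4,2)/C(10,2) = 2/15
  1 white: C(7,1)C(2,1)/C(9,2) = 7/18; then P = C(5,2)/C(10,2) = 2/9
  2 white: C(7,2)C(2,0)/C(9,2) = 7/12; then P = C(6,2)/C(10,2) = 1/3
P(both white) = 461/1620 ≈ 0.2846.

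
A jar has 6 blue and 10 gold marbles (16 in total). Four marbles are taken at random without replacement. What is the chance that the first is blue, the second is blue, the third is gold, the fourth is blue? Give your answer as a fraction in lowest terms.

5/182

Multiply the conditional probability of each draw in order, without replacement, so each draw removes one from its color and from the total.
P = (6/16) · (5/15) · (10/14) · (4/13) = 5/182 ≈ 0.0275.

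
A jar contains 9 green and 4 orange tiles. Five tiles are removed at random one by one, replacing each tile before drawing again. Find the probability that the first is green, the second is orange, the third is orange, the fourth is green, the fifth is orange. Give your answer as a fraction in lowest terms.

Multiply the conditional probability of each draw in order, with replacement (the composition resets each draw).
P = (9/13) · (4/13) · (4/13) · (9/13) · (4/13) = 5184/371293 ≈ 0.0140.

5184/371293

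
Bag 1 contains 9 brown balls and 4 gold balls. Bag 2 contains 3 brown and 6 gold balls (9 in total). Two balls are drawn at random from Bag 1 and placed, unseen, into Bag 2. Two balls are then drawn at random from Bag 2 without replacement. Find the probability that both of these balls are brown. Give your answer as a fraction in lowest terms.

9/65

Condition on how many of the transferred balls are brown (from Bag 1: 9 brown of 13; then Bag 2 has 11 total).
  0 brown: C(9,0)C(4,2)/C(13,2) = 1/13; then P = C(3,2)/C(11,2) = 3/55
  1 brown: C(9,1)C(4,1)/C(13,2) = 6/13; then P = C(4,2)/C(11,2) = 6/55
  2 brown: C(9,2)C(4,0)/C(13,2) = 6/13; then P = C(5,2)/C(11,2) = 2/11
P(both brown) = 9/65 ≈ 0.1385.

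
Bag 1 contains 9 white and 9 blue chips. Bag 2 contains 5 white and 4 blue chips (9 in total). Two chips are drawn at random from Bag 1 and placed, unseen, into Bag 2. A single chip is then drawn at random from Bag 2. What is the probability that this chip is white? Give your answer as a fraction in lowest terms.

Condition on how many of the transferred chips are white (from Bag 1: 9 white of 18; then Bag 2 has 11 total).
  0 white: C(9,0)C(9,2)/C(18,2) = 4/17; then P = 5/11
  1 white: C(9,1)C(9,1)/C(18,2) = 9/17; then P = 6/11
  2 white: C(9,2)C(9,0)/C(18,2) = 4/17; then P = 7/11
P(white from Bag 2) = 6/11 ≈ 0.5455.

6/11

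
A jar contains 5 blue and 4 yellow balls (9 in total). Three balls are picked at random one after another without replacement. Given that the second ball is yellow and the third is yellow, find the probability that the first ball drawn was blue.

P(first=blue and the second ball is yellow and the third is yellow) = (5/9)·(4/8)·(3/7) = 5/42.
P(E) = Σ over first color = 5/42 + 1/21 = 1/6.
By Bayes, P(first=blue | E) = 5/42 / 1/6 = 5/7 ≈ 0.7143.

5/7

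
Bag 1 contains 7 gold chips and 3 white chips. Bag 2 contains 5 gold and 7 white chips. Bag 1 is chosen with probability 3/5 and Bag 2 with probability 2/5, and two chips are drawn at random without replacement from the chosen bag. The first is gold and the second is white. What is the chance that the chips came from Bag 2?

25/58

P(E | Bag 1) = 7/30; P(E | Bag 2) = 35/132.
P(E) = 3/5·7/30 + 2/5·35/132 = 203/825.
By Bayes' rule, P(Bag 2 | E) = 7/66 / 203/825 = 25/58 ≈ 0.4310.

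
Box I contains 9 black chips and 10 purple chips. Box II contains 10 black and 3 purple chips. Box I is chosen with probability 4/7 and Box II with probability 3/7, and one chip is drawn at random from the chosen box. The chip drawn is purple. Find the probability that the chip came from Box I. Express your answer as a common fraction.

P(purple | Box I) = 10/19; P(purple | Box II) = 3/13.
P(purple) = 4/7·10/19 + 3/7·3/13 = 691/1729.
By Bayes' rule, P(Box I | purple) = 40/133 / 691/1729 = 520/691 ≈ 0.7525.

520/691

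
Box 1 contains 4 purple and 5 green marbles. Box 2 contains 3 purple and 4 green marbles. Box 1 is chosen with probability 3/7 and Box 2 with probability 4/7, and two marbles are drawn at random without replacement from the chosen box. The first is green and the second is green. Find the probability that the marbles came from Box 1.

P(E | Box 1) = 5/18; P(E | Box 2) = 2/7.
P(E) = 3/7·5/18 + 4/7·2/7 = 83/294.
By Bayes' rule, P(Box 1 | E) = 5/42 / 83/294 = 35/83 ≈ 0.4217.

35/83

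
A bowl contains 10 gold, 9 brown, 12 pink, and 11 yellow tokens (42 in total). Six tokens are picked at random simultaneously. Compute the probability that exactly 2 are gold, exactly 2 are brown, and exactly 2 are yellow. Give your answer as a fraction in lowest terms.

Unordered draws without replacement: count favorable combinations over C(42,6).
Favorable = C(10,2) · C(9,2) · C(12,0) · C(11,2) = 89100; total = C(42,6) = 5245786.
P = 89100/5245786 = 44550/2622893 ≈ 0.0170.

44550/2622893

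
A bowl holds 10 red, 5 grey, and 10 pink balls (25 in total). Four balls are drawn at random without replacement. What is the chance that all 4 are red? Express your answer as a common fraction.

21/1265

Unordered draws without replacement: count favorable combinations over C(25,4).
Favorable = C(10,4) · C(5,0) · C(10,0) = 210; total = C(25,4) = 12650.
P = 210/12650 = 21/1265 ≈ 0.0166.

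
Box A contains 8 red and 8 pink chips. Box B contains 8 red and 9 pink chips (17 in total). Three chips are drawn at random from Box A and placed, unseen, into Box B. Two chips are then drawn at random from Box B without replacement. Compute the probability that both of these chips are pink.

251/950

Condition on how many of the transferred chips are pink (from Box A: 8 pink of 16; then Box B has 20 total).
  0 pink: C(8,0)C(8,3)/C(16,3) = 1/10; then P = C(9,2)/C(20,2) = 18/95
  1 pink: C(8,1)C(8,2)/C(16,3) = 2/5; then P = C(10,2)/C(20,2) = 9/38
  2 pink: C(8,2)C(8,1)/C(16,3) = 2/5; then P = C(11,2)/C(20,2) = 11/38
  3 pink: C(8,3)C(8,0)/C(16,3) = 1/10; then P = C(12,2)/C(20,2) = 33/95
P(both pink) = 251/950 ≈ 0.2642.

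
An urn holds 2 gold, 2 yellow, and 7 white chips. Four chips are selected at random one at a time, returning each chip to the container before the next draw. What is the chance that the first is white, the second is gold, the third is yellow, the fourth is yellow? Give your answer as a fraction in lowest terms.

Multiply the conditional probability of each draw in order, with replacement (the composition resets each draw).
P = (7/11) · (2/11) · (2/11) · (2/11) = 56/14641 ≈ 0.0038.

56/14641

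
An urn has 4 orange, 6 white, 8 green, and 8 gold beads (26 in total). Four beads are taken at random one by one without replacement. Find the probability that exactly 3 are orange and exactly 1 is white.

Unordered draws without replacement: count favorable combinations over C(26,4).
Favorable = C(4,3) · C(6,1) · C(8,0) · C(8,0) = 24; total = C(26,4) = 14950.
P = 24/14950 = 12/7475 ≈ 0.0016.

12/7475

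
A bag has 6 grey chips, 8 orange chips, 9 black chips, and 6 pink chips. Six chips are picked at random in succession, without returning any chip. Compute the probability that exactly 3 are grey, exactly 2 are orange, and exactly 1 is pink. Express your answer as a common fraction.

Unordered draws without replacement: count favorable combinations over C(29,6).
Favorable = C(6,3) · C(8,2) · C(9,0) · C(6,1) = 3360; total = C(29,6) = 475020.
P = 3360/475020 = 8/1131 ≈ 0.0071.

8/1131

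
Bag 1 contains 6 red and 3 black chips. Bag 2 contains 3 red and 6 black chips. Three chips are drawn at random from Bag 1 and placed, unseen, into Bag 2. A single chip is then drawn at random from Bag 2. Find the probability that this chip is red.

5/12

Condition on how many of the transferred chips are red (from Bag 1: 6 red of 9; then Bag 2 has 12 total).
  0 red: C(6,0)C(3,3)/C(9,3) = 1/84; then P = 3/12
  1 red: C(6,1)C(3,2)/C(9,3) = 3/14; then P = 4/12
  2 red: C(6,2)C(3,1)/C(9,3) = 15/28; then P = 5/12
  3 red: C(6,3)C(3,0)/C(9,3) = 5/21; then P = 6/12
P(red from Bag 2) = 5/12 ≈ 0.4167.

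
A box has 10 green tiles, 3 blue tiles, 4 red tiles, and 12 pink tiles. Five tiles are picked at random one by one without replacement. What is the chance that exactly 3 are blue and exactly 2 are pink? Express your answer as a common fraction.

Unordered draws without replacement: count favorable combinations over C(29,5).
Favorable = C(10,0) · C(3,3) · C(4,0) · C(12,2) = 66; total = C(29,5) = 118755.
P = 66/118755 = 22/39585 ≈ 0.0006.

22/39585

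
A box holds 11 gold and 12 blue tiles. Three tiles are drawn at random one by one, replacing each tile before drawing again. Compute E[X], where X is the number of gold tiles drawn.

By linearity of expectation, E[X] = Σ P(draw i is gold); each independent draw has P(gold) = 11/23.
E[X] = 3 · 11/23 = 33/23 ≈ 1.4348.

33/23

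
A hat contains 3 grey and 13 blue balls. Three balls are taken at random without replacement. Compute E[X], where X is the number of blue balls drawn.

By linearity of expectation, E[X] = Σ P(draw i is blue); by symmetry each draw (even without replacement) has P(blue) = 13/16.
E[X] = 3 · 13/16 = 39/16 ≈ 2.4375.

39/16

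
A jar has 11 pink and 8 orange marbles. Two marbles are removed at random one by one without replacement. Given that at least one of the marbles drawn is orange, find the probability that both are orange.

7/29

P(both orange) = C(8,2)/C(19,2) = 28/171; P(at least one orange) = 1 − C(11,2)/C(19,2) = 116/171.
Since 'both orange' ⊆ 'at least one orange', P(both | at least one) = 28/171 / 116/171 = 7/29 ≈ 0.2414.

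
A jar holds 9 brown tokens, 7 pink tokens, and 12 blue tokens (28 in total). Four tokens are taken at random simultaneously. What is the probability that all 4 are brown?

2/325

Unordered draws without replacement: count favorable combinations over C(28,4).
Favorable = C(9,4) · C(7,0) · C(12,0) = 126; total = C(28,4) = 20475.
P = 126/20475 = 2/325 ≈ 0.0062.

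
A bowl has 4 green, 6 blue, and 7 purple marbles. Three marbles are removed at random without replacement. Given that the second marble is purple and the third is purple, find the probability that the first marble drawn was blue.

P(first=blue and the second marble is purple and the third is purple) = (6/17)·(7/16)·(6/15) = 21/340.
P(E) = Σ over first color = 7/170 + 21/340 + 7/136 = 21/136.
By Bayes, P(first=blue | E) = 21/340 / 21/136 = 2/5 ≈ 0.4000.

2/5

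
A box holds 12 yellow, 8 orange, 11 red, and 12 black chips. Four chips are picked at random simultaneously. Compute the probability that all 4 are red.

Unordered draws without replacement: count favorable combinations over C(43,4).
Favorable = C(12,0) · C(8,0) · C(11,4) · C(12,0) = 330; total = C(43,4) = 123410.
P = 330/123410 = 33/12341 ≈ 0.0027.

33/12341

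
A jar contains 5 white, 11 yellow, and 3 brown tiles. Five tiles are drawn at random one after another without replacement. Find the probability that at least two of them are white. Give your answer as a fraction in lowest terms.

4621/11628

Sum the hypergeometric tail for j = 2,…,5 white tiles.
Favorable = C(5,2)·C(14,3) + C(5,3)·C(14,2) + C(5,4)·C(14,1) + C(5,5)·C(14,0) = 4621; total = C(19,5) = 11628.
P = 4621/11628 = 4621/11628 ≈ 0.3974.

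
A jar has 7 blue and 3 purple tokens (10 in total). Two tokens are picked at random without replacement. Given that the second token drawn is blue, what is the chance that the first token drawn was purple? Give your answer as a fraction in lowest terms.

1/3

P(first=purple and the second token drawn is blue) = (3/10)·(7/9) = 7/30.
P(the second token drawn is blue) = Σ over first color = 7/15 + 7/30 = 7/10.
By Bayes, P(first=purple | the second token drawn is blue) = 7/30 / 7/10 = 1/3 ≈ 0.3333.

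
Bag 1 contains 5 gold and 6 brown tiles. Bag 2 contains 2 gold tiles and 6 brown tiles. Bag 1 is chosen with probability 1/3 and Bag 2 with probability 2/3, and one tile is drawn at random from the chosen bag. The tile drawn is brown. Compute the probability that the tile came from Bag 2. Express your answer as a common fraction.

P(brown | Bag 1) = 6/11; P(brown | Bag 2) = 3/4.
P(brown) = 1/3·6/11 + 2/3·3/4 = 15/22.
By Bayes' rule, P(Bag 2 | brown) = 1/2 / 15/22 = 11/15 ≈ 0.7333.

11/15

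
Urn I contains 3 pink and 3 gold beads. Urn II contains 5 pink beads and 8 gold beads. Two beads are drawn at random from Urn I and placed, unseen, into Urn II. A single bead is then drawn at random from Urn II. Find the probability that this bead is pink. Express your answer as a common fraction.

Condition on how many of the transferred beads are pink (from Urn I: 3 pink of 6; then Urn II has 15 total).
  0 pink: C(3,0)C(3,2)/C(6,2) = 1/5; then P = 5/15
  1 pink: C(3,1)C(3,1)/C(6,2) = 3/5; then P = 6/15
  2 pink: C(3,2)C(3,0)/C(6,2) = 1/5; then P = 7/15
P(pink from Urn II) = 2/5 ≈ 0.4000.

2/5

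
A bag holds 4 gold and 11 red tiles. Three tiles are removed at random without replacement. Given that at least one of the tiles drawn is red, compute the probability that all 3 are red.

15/41

P(all 3 red) = C(11,3)/C(15,3) = 33/91; P(at least one red) = 1 − C(4,3)/C(15,3) = 451/455.
Since 'all 3 red' ⊆ 'at least one red', P(all 3 | at least one) = 33/91 / 451/455 = 15/41 ≈ 0.3659.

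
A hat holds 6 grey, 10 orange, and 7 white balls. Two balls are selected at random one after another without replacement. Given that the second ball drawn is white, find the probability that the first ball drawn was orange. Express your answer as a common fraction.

P(first=orange and the second ball drawn is white) = (10/23)·(7/22) = 35/253.
P(the second ball drawn is white) = Σ over first color = 21/253 + 35/253 + 21/253 = 7/23.
By Bayes, P(first=orange | the second ball drawn is white) = 35/253 / 7/23 = 5/11 ≈ 0.4545.

5/11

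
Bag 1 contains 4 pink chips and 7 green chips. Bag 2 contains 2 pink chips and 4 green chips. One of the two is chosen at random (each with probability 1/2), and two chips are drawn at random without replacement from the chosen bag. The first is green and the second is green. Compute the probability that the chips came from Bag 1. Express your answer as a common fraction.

P(E | Bag 1) = 21/55; P(E | Bag 2) = 2/5.
P(E) = 1/2·21/55 + 1/2·2/5 = 43/110.
By Bayes' rule, P(Bag 1 | E) = 21/110 / 43/110 = 21/43 ≈ 0.4884.

21/43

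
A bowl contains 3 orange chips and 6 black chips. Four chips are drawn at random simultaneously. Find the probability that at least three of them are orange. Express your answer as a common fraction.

Sum the hypergeometric tail for j = 3,…,3 orange chips.
Favorable = C(3,3)·C(6,1) = 6; total = C(9,4) = 126.
P = 6/126 = 1/21 ≈ 0.0476.

1/21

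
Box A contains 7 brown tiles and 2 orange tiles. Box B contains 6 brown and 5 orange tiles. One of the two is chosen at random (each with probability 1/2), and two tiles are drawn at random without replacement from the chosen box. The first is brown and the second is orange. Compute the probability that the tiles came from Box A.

77/185

P(E | Box A) = 7/36; P(E | Box B) = 3/11.
P(E) = 1/2·7/36 + 1/2·3/11 = 185/792.
By Bayes' rule, P(Box A | E) = 7/72 / 185/792 = 77/185 ≈ 0.4162.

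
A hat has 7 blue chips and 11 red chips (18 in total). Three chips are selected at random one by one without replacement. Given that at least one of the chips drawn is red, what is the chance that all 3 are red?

P(all 3 red) = C(11,3)/C(18,3) = 55/272; P(at least one red) = 1 − C(7,3)/C(18,3) = 781/816.
Since 'all 3 red' ⊆ 'at least one red', P(all 3 | at least one) = 55/272 / 781/816 = 15/71 ≈ 0.2113.

15/71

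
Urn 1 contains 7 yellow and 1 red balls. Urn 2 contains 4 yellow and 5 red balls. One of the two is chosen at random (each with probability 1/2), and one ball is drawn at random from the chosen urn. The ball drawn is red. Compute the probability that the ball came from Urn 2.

P(red | Urn 1) = 1/8; P(red | Urn 2) = 5/9.
P(red) = 1/2·1/8 + 1/2·5/9 = 49/144.
By Bayes' rule, P(Urn 2 | red) = 5/18 / 49/144 = 40/49 ≈ 0.8163.

40/49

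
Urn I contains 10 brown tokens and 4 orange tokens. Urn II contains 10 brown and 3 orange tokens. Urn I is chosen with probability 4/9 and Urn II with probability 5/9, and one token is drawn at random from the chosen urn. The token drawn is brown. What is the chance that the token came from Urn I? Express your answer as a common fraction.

P(brown | Urn I) = 5/7; P(brown | Urn II) = 10/13.
P(brown) = 4/9·5/7 + 5/9·10/13 = 610/819.
By Bayes' rule, P(Urn I | brown) = 20/63 / 610/819 = 26/61 ≈ 0.4262.

26/61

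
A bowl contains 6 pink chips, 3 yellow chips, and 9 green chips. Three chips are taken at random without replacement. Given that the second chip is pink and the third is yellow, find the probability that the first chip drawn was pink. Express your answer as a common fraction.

5/16

P(first=pink and the second chip is pink and the third is yellow) = (6/18)·(5/17)·(3/16) = 5/272.
P(E) = Σ over first color = 5/272 + 1/136 + 9/272 = 1/17.
By Bayes, P(first=pink | E) = 5/272 / 1/17 = 5/16 ≈ 0.3125.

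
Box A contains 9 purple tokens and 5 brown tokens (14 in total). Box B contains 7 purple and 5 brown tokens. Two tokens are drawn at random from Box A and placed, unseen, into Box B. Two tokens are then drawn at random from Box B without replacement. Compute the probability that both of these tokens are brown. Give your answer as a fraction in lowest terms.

Condition on how many of the transferred tokens are brown (from Box A: 5 brown of 14; then Box B has 14 total).
  0 brown: C(5,0)C(9,2)/C(14,2) = 36/91; then P = C(5,2)/C(14,2) = 10/91
  1 brown: C(5,1)C(9,1)/C(14,2) = 45/91; then P = C(6,2)/C(14,2) = 15/91
  2 brown: C(5,2)C(9,0)/C(14,2) = 10/91; then P = C(7,2)/C(14,2) = 3/13
P(both brown) = 1245/8281 ≈ 0.1503.

1245/8281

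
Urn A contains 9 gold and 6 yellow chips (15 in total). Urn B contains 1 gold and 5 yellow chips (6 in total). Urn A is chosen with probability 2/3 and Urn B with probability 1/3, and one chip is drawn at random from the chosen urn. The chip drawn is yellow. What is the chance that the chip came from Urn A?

24/49

P(yellow | Urn A) = 2/5; P(yellow | Urn B) = 5/6.
P(yellow) = 2/3·2/5 + 1/3·5/6 = 49/90.
By Bayes' rule, P(Urn A | yellow) = 4/15 / 49/90 = 24/49 ≈ 0.4898.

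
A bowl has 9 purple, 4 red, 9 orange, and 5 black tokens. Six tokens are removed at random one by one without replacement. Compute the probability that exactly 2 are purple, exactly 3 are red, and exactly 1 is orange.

72/16445

Unordered draws without replacement: count favorable combinations over C(27,6).
Favorable = C(9,2) · C(4,3) · C(9,1) · C(5,0) = 1296; total = C(27,6) = 296010.
P = 1296/296010 = 72/16445 ≈ 0.0044.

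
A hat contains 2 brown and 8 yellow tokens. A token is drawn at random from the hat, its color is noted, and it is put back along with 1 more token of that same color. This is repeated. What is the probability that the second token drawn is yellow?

4/5

Condition on the first draw. If first is yellow (prob 8/10), second-yellow has prob (9)/(11); if not (prob 2/10), it has prob 8/(11).
P = (8/10)·(9/11) + (2/10)·(8/11) = 4/5 ≈ 0.8000.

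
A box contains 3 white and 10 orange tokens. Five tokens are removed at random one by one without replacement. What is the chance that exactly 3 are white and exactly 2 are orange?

Unordered draws without replacement: count favorable combinations over C(13,5).
Favorable = C(3,3) · C(10,2) = 45; total = C(13,5) = 1287.
P = 45/1287 = 5/143 ≈ 0.0350.

5/143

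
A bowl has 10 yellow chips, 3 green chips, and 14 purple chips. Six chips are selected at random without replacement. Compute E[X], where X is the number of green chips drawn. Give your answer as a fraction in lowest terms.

By linearity of expectation, E[X] = Σ P(draw i is green); by symmetry each draw (even without replacement) has P(green) = 3/27.
E[X] = 6 · 3/27 = 2/3 ≈ 0.6667.

2/3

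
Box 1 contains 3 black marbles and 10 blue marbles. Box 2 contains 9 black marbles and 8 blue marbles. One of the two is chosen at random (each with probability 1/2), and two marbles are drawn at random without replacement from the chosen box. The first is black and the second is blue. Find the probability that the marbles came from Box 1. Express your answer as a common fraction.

P(E | Box 1) = 5/26; P(E | Box 2) = 9/34.
P(E) = 1/2·5/26 + 1/2·9/34 = 101/442.
By Bayes' rule, P(Box 1 | E) = 5/52 / 101/442 = 85/202 ≈ 0.4208.

85/202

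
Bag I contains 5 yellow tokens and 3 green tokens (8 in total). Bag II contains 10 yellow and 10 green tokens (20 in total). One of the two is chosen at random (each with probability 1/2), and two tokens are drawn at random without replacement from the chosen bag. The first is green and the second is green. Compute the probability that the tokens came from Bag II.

42/61

P(E | Bag I) = 3/28; P(E | Bag II) = 9/38.
P(E) = 1/2·3/28 + 1/2·9/38 = 183/1064.
By Bayes' rule, P(Bag II | E) = 9/76 / 183/1064 = 42/61 ≈ 0.6885.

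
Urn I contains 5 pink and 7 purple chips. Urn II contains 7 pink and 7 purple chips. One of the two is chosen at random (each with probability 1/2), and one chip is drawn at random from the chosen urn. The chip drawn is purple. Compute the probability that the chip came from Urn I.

7/13

P(purple | Urn I) = 7/12; P(purple | Urn II) = 1/2.
P(purple) = 1/2·7/12 + 1/2·1/2 = 13/24.
By Bayes' rule, P(Urn I | purple) = 7/24 / 13/24 = 7/13 ≈ 0.5385.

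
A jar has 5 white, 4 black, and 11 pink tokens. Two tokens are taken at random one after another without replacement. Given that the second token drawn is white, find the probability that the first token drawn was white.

P(first=white and the second token drawn is white) = (5/20)·(4/19) = 1/19.
P(the second token drawn is white) = Σ over first color = 1/19 + 1/19 + 11/76 = 1/4.
By Bayes, P(first=white | the second token drawn is white) = 1/19 / 1/4 = 4/19 ≈ 0.2105.

4/19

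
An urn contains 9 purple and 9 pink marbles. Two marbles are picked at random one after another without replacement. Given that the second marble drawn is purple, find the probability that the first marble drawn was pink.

9/17

P(first=pink and the second marble drawn is purple) = (9/18)·(9/17) = 9/34.
P(the second marble drawn is purple) = Σ over first color = 4/17 + 9/34 = 1/2.
By Bayes, P(first=pink | the second marble drawn is purple) = 9/34 / 1/2 = 9/17 ≈ 0.5294.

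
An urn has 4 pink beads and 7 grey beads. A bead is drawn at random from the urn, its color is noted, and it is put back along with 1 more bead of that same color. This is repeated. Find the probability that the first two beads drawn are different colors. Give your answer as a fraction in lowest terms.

14/33

Either pink then grey, or grey then pink; after the first draw the total is 12.
P = (4/11)·(7/12) + (7/11)·(4/12) = 14/33 ≈ 0.4242.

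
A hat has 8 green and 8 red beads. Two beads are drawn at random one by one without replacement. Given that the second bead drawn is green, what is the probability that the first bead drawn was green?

P(first=green and the second bead drawn is green) = (8/16)·(7/15) = 7/30.
P(the second bead drawn is green) = Σ over first color = 7/30 + 4/15 = 1/2.
By Bayes, P(first=green | the second bead drawn is green) = 7/30 / 1/2 = 7/15 ≈ 0.4667.

7/15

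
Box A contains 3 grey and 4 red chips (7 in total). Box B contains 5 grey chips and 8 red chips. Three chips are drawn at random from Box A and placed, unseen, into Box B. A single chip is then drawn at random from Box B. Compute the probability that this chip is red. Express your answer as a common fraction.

17/28

Condition on how many of the transferred chips are red (from Box A: 4 red of 7; then Box B has 16 total).
  0 red: C(4,0)C(3,3)/C(7,3) = 1/35; then P = 8/16
  1 red: C(4,1)C(3,2)/C(7,3) = 12/35; then P = 9/16
  2 red: C(4,2)C(3,1)/C(7,3) = 18/35; then P = 10/16
  3 red: C(4,3)C(3,0)/C(7,3) = 4/35; then P = 11/16
P(red from Box B) = 17/28 ≈ 0.6071.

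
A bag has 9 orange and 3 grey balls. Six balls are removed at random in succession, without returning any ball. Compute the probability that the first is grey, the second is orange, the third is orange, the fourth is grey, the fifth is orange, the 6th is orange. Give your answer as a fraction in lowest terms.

3/110

Multiply the conditional probability of each draw in order, without replacement, so each draw removes one from its color and from the total.
P = (3/12) · (9/11) · (8/10) · (2/9) · (7/8) · (6/7) = 3/110 ≈ 0.0273.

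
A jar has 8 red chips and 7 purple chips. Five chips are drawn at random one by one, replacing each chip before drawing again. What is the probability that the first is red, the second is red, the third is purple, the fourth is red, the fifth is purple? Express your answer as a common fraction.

Multiply the conditional probability of each draw in order, with replacement (the composition resets each draw).
P = (8/15) · (8/15) · (7/15) · (8/15) · (7/15) = 25088/759375 ≈ 0.0330.

25088/759375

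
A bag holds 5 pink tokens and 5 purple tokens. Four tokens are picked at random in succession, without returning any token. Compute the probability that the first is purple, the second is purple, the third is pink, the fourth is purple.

Multiply the conditional probability of each draw in order, without replacement, so each draw removes one from its color and from the total.
P = (5/10) · (4/9) · (5/8) · (3/7) = 5/84 ≈ 0.0595.

5/84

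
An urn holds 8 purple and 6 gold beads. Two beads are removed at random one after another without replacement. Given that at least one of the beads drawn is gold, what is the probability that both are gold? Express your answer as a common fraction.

P(both gold) = C(6,2)/C(14,2) = 15/91; P(at least one gold) = 1 − C(8,2)/C(14,2) = 9/13.
Since 'both gold' ⊆ 'at least one gold', P(both | at least one) = 15/91 / 9/13 = 5/21 ≈ 0.2381.

5/21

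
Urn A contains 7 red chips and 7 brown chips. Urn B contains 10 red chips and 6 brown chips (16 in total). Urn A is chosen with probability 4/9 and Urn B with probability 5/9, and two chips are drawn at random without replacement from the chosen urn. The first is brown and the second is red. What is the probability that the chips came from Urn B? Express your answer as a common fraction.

65/121

P(E | Urn A) = 7/26; P(E | Urn B) = 1/4.
P(E) = 4/9·7/26 + 5/9·1/4 = 121/468.
By Bayes' rule, P(Urn B | E) = 5/36 / 121/468 = 65/121 ≈ 0.5372.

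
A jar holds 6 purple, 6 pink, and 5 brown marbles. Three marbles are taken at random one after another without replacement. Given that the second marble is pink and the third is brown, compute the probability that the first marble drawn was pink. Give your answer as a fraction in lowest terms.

P(first=pink and the second marble is pink and the third is brown) = (6/17)·(5/16)·(5/15) = 5/136.
P(E) = Σ over first color = 3/68 + 5/136 + 1/34 = 15/136.
By Bayes, P(first=pink | E) = 5/136 / 15/136 = 1/3 ≈ 0.3333.

1/3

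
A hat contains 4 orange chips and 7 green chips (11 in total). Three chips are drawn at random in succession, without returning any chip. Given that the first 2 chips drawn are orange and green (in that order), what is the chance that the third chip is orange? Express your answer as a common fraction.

After removing 1 orange, 1 green, the hat has 3 orange out of 9 remaining.
P(third is orange | given) = 3/9 = 1/3 ≈ 0.3333.

1/3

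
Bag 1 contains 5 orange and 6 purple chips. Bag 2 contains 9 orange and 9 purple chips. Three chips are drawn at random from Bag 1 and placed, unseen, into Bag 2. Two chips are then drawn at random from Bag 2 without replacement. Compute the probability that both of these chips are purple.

Condition on how many of the transferred chips are purple (from Bag 1: 6 purple of 11; then Bag 2 has 21 total).
  0 purple: C(6,0)C(5,3)/C(11,3) = 2/33; then P = C(9,2)/C(21,2) = 6/35
  1 purple: C(6,1)C(5,2)/C(11,3) = 4/11; then P = C(10,2)/C(21,2) = 3/14
  2 purple: C(6,2)C(5,1)/C(11,3) = 5/11; then P = C(11,2)/C(21,2) = 11/42
  3 purple: C(6,3)C(5,0)/C(11,3) = 4/33; then P = C(12,2)/C(21,2) = 11/35
P(both purple) = 27/110 ≈ 0.2455.

27/110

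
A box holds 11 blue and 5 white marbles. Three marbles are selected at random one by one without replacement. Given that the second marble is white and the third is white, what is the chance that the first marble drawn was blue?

11/14

P(first=blue and the second marble is white and the third is white) = (11/16)·(5/15)·(4/14) = 11/168.
P(E) = Σ over first color = 11/168 + 1/56 = 1/12.
By Bayes, P(first=blue | E) = 11/168 / 1/12 = 11/14 ≈ 0.7857.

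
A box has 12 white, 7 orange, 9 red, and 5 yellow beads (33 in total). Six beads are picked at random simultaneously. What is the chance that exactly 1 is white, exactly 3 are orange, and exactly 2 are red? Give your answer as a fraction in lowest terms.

Unordered draws without replacement: count favorable combinations over C(33,6).
Favorable = C(12,1) · C(7,3) · C(9,2) · C(5,0) = 15120; total = C(33,6) = 1107568.
P = 15120/1107568 = 135/9889 ≈ 0.0137.

135/9889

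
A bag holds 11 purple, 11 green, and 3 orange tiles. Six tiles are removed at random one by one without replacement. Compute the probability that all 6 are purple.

3/1150

Unordered draws without replacement: count favorable combinations over C(25,6).
Favorable = C(11,6) · C(11,0) · C(3,0) = 462; total = C(25,6) = 177100.
P = 462/177100 = 3/1150 ≈ 0.0026.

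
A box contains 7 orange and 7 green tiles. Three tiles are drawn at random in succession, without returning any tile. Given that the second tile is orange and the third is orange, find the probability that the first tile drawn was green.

7/12

P(first=green and the second tile is orange and the third is orange) = (7/14)·(7/13)·(6/12) = 7/52.
P(E) = Σ over first color = 5/52 + 7/52 = 3/13.
By Bayes, P(first=green | E) = 7/52 / 3/13 = 7/12 ≈ 0.5833.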